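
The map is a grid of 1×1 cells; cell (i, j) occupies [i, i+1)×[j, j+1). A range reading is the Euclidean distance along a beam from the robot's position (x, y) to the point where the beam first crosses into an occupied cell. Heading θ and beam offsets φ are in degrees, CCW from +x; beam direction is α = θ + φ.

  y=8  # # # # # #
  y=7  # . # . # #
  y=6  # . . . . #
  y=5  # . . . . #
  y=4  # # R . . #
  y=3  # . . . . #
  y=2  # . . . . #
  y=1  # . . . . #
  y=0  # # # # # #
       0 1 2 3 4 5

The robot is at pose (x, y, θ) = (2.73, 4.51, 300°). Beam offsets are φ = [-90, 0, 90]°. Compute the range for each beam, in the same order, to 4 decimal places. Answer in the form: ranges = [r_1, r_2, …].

ranges = [0.8429, 4.0530, 2.6212]

beam 1: φ=-90°, α=210°
  dir = (cos 210°, sin 210°) = (-0.8660, -0.5000); from cell (2,4)
  next x-line at t=0.8429, next y-line at t=1.0200; Δt_x=1.1547, Δt_y=2.0000
    x: enter (1,4) at t=0.8429 ← occupied
  → r_1 = 0.8429
beam 2: φ=0°, α=300°
  dir = (cos 300°, sin 300°) = (0.5000, -0.8660); from cell (2,4)
  next x-line at t=0.5400, next y-line at t=0.5889; Δt_x=2.0000, Δt_y=1.1547
    x: enter (3,4) at t=0.5400
    y: enter (3,3) at t=0.5889
    y: enter (3,2) at t=1.7436
    x: enter (4,2) at t=2.5400
    y: enter (4,1) at t=2.8983
    y: enter (4,0) at t=4.0530 ← occupied
  → r_2 = 4.0530
beam 3: φ=90°, α=30°
  dir = (cos 30°, sin 30°) = (0.8660, 0.5000); from cell (2,4)
  next x-line at t=0.3118, next y-line at t=0.9800; Δt_x=1.1547, Δt_y=2.0000
    x: enter (3,4) at t=0.3118
    y: enter (3,5) at t=0.9800
    x: enter (4,5) at t=1.4665
    x: enter (5,5) at t=2.6212 ← occupied
  → r_3 = 2.6212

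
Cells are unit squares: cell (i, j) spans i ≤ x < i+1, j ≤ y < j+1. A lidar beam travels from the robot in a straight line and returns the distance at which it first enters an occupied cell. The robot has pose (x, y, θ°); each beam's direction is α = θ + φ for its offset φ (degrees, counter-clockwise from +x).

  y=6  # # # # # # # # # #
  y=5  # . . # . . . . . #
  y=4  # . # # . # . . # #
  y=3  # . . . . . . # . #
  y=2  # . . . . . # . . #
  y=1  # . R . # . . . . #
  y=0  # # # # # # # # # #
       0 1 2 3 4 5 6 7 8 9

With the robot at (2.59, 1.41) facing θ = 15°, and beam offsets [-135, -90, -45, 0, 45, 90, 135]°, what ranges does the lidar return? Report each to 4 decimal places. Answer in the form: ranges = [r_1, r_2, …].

beam 1: φ=-135°, α=240°
  direction (-0.5000, -0.8660); cell (2,1); t to first gridline: x 1.1800, y 0.4734 (then +2.0000 / +1.1547)
    (2,0) via y @ 0.4734  # hit
  → r_1 = 0.4734
beam 2: φ=-90°, α=285°
  direction (0.2588, -0.9659); cell (2,1); t to first gridline: x 1.5841, y 0.4245 (then +3.8637 / +1.0353)
    (2,0) via y @ 0.4245  # hit
  → r_2 = 0.4245
beam 3: φ=-45°, α=330°
  direction (0.8660, -0.5000); cell (2,1); t to first gridline: x 0.4734, y 0.8200 (then +1.1547 / +2.0000)
    (3,1) via x @ 0.4734
    (3,0) via y @ 0.8200  # hit
  → r_3 = 0.8200
beam 4: φ=0°, α=15°
  direction (0.9659, 0.2588); cell (2,1); t to first gridline: x 0.4245, y 2.2796 (then +1.0353 / +3.8637)
    (3,1) via x @ 0.4245
    (4,1) via x @ 1.4597  # hit
  → r_4 = 1.4597
beam 5: φ=45°, α=60°
  direction (0.5000, 0.8660); cell (2,1); t to first gridline: x 0.8200, y 0.6813 (then +2.0000 / +1.1547)
    (2,2) via y @ 0.6813
    (3,2) via x @ 0.8200
    (3,3) via y @ 1.8360
    (4,3) via x @ 2.8200
    (4,4) via y @ 2.9907
    (4,5) via y @ 4.1454
    (5,5) via x @ 4.8200
    (5,6) via y @ 5.3001  # hit
  → r_5 = 5.3001
beam 6: φ=90°, α=105°
  direction (-0.2588, 0.9659); cell (2,1); t to first gridline: x 2.2796, y 0.6108 (then +3.8637 / +1.0353)
    (2,2) via y @ 0.6108
    (2,3) via y @ 1.6461
    (1,3) via x @ 2.2796
    (1,4) via y @ 2.6814
    (1,5) via y @ 3.7166
    (1,6) via y @ 4.7519  # hit
  → r_6 = 4.7519
beam 7: φ=135°, α=150°
  direction (-0.8660, 0.5000); cell (2,1); t to first gridline: x 0.6813, y 1.1800 (then +1.1547 / +2.0000)
    (1,1) via x @ 0.6813
    (1,2) via y @ 1.1800
    (0,2) via x @ 1.8360  # hit
  → r_7 = 1.8360

ranges = [0.4734, 0.4245, 0.8200, 1.4597, 5.3001, 4.7519, 1.8360]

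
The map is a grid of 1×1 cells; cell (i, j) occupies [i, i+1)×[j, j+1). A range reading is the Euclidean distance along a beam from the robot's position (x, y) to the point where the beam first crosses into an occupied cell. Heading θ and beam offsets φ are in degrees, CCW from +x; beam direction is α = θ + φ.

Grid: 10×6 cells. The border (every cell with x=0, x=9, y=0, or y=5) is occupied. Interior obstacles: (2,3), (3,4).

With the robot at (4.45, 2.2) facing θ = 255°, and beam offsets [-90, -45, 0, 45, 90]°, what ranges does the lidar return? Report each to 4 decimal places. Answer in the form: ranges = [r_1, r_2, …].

beam 1: φ=-90°, α=165°
  cosα=-0.9659 sinα=0.2588 | (4,2) | tMaxX 0.4659 tMaxY 3.0910 | tΔX 1.0353 tΔY 3.8637
    t=0.4659 [x] (3,2)
    t=1.5012 [x] (2,2)
    t=2.5364 [x] (1,2)
    t=3.0910 [y] (1,3)
    t=3.5717 [x] (0,3) — stop
  → r_1 = 3.5717
beam 2: φ=-45°, α=210°
  cosα=-0.8660 sinα=-0.5000 | (4,2) | tMaxX 0.5196 tMaxY 0.4000 | tΔX 1.1547 tΔY 2.0000
    t=0.4000 [y] (4,1)
    t=0.5196 [x] (3,1)
    t=1.6743 [x] (2,1)
    t=2.4000 [y] (2,0) — stop
  → r_2 = 2.4000
beam 3: φ=0°, α=255°
  cosα=-0.2588 sinα=-0.9659 | (4,2) | tMaxX 1.7387 tMaxY 0.2071 | tΔX 3.8637 tΔY 1.0353
    t=0.2071 [y] (4,1)
    t=1.2423 [y] (4,0) — stop
  → r_3 = 1.2423
beam 4: φ=45°, α=300°
  cosα=0.5000 sinα=-0.8660 | (4,2) | tMaxX 1.1000 tMaxY 0.2309 | tΔX 2.0000 tΔY 1.1547
    t=0.2309 [y] (4,1)
    t=1.1000 [x] (5,1)
    t=1.3856 [y] (5,0) — stop
  → r_4 = 1.3856
beam 5: φ=90°, α=345°
  cosα=0.9659 sinα=-0.2588 | (4,2) | tMaxX 0.5694 tMaxY 0.7727 | tΔX 1.0353 tΔY 3.8637
    t=0.5694 [x] (5,2)
    t=0.7727 [y] (5,1)
    t=1.6047 [x] (6,1)
    t=2.6400 [x] (7,1)
    t=3.6752 [x] (8,1)
    t=4.6364 [y] (8,0) — stop
  → r_5 = 4.6364

ranges = [3.5717, 2.4000, 1.2423, 1.3856, 4.6364]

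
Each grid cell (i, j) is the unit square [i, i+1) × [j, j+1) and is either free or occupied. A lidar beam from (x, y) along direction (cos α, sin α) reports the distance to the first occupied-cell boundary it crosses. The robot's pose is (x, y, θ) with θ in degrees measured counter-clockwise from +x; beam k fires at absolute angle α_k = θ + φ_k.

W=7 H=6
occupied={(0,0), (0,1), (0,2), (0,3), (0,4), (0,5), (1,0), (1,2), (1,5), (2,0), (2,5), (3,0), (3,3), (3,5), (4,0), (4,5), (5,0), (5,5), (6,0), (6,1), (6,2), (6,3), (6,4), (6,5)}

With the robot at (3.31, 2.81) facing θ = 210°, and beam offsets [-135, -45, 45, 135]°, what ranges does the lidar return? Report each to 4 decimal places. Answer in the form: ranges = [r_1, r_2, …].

beam 1: φ=-135°, α=75°
  d=(0.2588,0.9659)  start (3,2)  tX=2.6660 tY=0.1967  stride 1/|dx|=3.8637 1/|dy|=1.0353
    cross y-line → (3,3), t=0.1967 (wall)
  → r_1 = 0.1967
beam 2: φ=-45°, α=165°
  d=(-0.9659,0.2588)  start (3,2)  tX=0.3209 tY=0.7341  stride 1/|dx|=1.0353 1/|dy|=3.8637
    cross x-line → (2,2), t=0.3209
    cross y-line → (2,3), t=0.7341
    cross x-line → (1,3), t=1.3562
    cross x-line → (0,3), t=2.3915 (wall)
  → r_2 = 2.3915
beam 3: φ=45°, α=255°
  d=(-0.2588,-0.9659)  start (3,2)  tX=1.1977 tY=0.8386  stride 1/|dx|=3.8637 1/|dy|=1.0353
    cross y-line → (3,1), t=0.8386
    cross x-line → (2,1), t=1.1977
    cross y-line → (2,0), t=1.8738 (wall)
  → r_3 = 1.8738
beam 4: φ=135°, α=345°
  d=(0.9659,-0.2588)  start (3,2)  tX=0.7143 tY=3.1296  stride 1/|dx|=1.0353 1/|dy|=3.8637
    cross x-line → (4,2), t=0.7143
    cross x-line → (5,2), t=1.7496
    cross x-line → (6,2), t=2.7849 (wall)
  → r_4 = 2.7849

ranges = [0.1967, 2.3915, 1.8738, 2.7849]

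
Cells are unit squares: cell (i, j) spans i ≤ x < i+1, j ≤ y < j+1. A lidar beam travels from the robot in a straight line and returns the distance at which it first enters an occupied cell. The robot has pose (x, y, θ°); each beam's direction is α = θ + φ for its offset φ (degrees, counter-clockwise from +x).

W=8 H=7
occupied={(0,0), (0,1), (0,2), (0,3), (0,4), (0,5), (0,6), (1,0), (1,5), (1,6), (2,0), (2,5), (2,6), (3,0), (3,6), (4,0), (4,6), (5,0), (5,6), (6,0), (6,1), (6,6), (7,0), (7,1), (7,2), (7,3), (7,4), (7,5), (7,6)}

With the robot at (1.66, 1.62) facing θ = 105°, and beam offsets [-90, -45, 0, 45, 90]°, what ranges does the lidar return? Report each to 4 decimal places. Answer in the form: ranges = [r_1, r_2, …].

beam 1: φ=-90°, α=15°
  direction (0.9659, 0.2588); cell (1,1); t to first gridline: x 0.3520, y 1.4682 (then +1.0353 / +3.8637)
    (2,1) via x @ 0.3520
    (3,1) via x @ 1.3873
    (3,2) via y @ 1.4682
    (4,2) via x @ 2.4225
    (5,2) via x @ 3.4578
    (6,2) via x @ 4.4931
    (6,3) via y @ 5.3319
    (7,3) via x @ 5.5284  # hit
  → r_1 = 5.5284
beam 2: φ=-45°, α=60°
  direction (0.5000, 0.8660); cell (1,1); t to first gridline: x 0.6800, y 0.4388 (then +2.0000 / +1.1547)
    (1,2) via y @ 0.4388
    (2,2) via x @ 0.6800
    (2,3) via y @ 1.5935
    (3,3) via x @ 2.6800
    (3,4) via y @ 2.7482
    (3,5) via y @ 3.9029
    (4,5) via x @ 4.6800
    (4,6) via y @ 5.0576  # hit
  → r_2 = 5.0576
beam 3: φ=0°, α=105°
  direction (-0.2588, 0.9659); cell (1,1); t to first gridline: x 2.5500, y 0.3934 (then +3.8637 / +1.0353)
    (1,2) via y @ 0.3934
    (1,3) via y @ 1.4287
    (1,4) via y @ 2.4640
    (0,4) via x @ 2.5500  # hit
  → r_3 = 2.5500
beam 4: φ=45°, α=150°
  direction (-0.8660, 0.5000); cell (1,1); t to first gridline: x 0.7621, y 0.7600 (then +1.1547 / +2.0000)
    (1,2) via y @ 0.7600
    (0,2) via x @ 0.7621  # hit
  → r_4 = 0.7621
beam 5: φ=90°, α=195°
  direction (-0.9659, -0.2588); cell (1,1); t to first gridline: x 0.6833, y 2.3955 (then +1.0353 / +3.8637)
    (0,1) via x @ 0.6833  # hit
  → r_5 = 0.6833

ranges = [5.5284, 5.0576, 2.5500, 0.7621, 0.6833]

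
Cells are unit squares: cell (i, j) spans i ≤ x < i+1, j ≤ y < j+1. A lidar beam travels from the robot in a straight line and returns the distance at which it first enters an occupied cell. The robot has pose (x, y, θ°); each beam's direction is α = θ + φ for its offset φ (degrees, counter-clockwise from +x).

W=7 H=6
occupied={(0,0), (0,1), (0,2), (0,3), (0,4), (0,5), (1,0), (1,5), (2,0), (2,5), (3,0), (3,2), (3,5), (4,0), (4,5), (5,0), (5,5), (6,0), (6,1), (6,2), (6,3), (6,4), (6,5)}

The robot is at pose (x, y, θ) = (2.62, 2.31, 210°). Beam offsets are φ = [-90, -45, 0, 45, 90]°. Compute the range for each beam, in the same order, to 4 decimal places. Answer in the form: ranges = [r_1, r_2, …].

beam 1: φ=-90°, α=120°
  dir = (cos 120°, sin 120°) = (-0.5000, 0.8660); from cell (2,2)
  next x-line at t=1.2400, next y-line at t=0.7967; Δt_x=2.0000, Δt_y=1.1547
    y: enter (2,3) at t=0.7967
    x: enter (1,3) at t=1.2400
    y: enter (1,4) at t=1.9514
    y: enter (1,5) at t=3.1061 ← occupied
  → r_1 = 3.1061
beam 2: φ=-45°, α=165°
  dir = (cos 165°, sin 165°) = (-0.9659, 0.2588); from cell (2,2)
  next x-line at t=0.6419, next y-line at t=2.6660; Δt_x=1.0353, Δt_y=3.8637
    x: enter (1,2) at t=0.6419
    x: enter (0,2) at t=1.6771 ← occupied
  → r_2 = 1.6771
beam 3: φ=0°, α=210°
  dir = (cos 210°, sin 210°) = (-0.8660, -0.5000); from cell (2,2)
  next x-line at t=0.7159, next y-line at t=0.6200; Δt_x=1.1547, Δt_y=2.0000
    y: enter (2,1) at t=0.6200
    x: enter (1,1) at t=0.7159
    x: enter (0,1) at t=1.8706 ← occupied
  → r_3 = 1.8706
beam 4: φ=45°, α=255°
  dir = (cos 255°, sin 255°) = (-0.2588, -0.9659); from cell (2,2)
  next x-line at t=2.3955, next y-line at t=0.3209; Δt_x=3.8637, Δt_y=1.0353
    y: enter (2,1) at t=0.3209
    y: enter (2,0) at t=1.3562 ← occupied
  → r_4 = 1.3562
beam 5: φ=90°, α=300°
  dir = (cos 300°, sin 300°) = (0.5000, -0.8660); from cell (2,2)
  next x-line at t=0.7600, next y-line at t=0.3580; Δt_x=2.0000, Δt_y=1.1547
    y: enter (2,1) at t=0.3580
    x: enter (3,1) at t=0.7600
    y: enter (3,0) at t=1.5127 ← occupied
  → r_5 = 1.5127

ranges = [3.1061, 1.6771, 1.8706, 1.3562, 1.5127]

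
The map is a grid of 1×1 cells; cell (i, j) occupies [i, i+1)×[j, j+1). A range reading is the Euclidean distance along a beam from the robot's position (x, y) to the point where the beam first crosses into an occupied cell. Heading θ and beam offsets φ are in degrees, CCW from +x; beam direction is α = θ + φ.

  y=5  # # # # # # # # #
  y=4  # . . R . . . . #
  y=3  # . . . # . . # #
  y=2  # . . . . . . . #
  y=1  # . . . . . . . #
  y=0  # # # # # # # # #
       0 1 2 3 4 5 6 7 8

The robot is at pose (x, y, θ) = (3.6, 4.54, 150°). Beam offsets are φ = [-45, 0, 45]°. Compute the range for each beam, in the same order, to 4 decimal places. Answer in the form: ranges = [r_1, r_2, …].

ranges = [0.4762, 0.9200, 2.6917]

beam 1: φ=-45°, α=105°
  cosα=-0.2588 sinα=0.9659 | (3,4) | tMaxX 2.3182 tMaxY 0.4762 | tΔX 3.8637 tΔY 1.0353
    t=0.4762 [y] (3,5) — stop
  → r_1 = 0.4762
beam 2: φ=0°, α=150°
  cosα=-0.8660 sinα=0.5000 | (3,4) | tMaxX 0.6928 tMaxY 0.9200 | tΔX 1.1547 tΔY 2.0000
    t=0.6928 [x] (2,4)
    t=0.9200 [y] (2,5) — stop
  → r_2 = 0.9200
beam 3: φ=45°, α=195°
  cosα=-0.9659 sinα=-0.2588 | (3,4) | tMaxX 0.6212 tMaxY 2.0864 | tΔX 1.0353 tΔY 3.8637
    t=0.6212 [x] (2,4)
    t=1.6564 [x] (1,4)
    t=2.0864 [y] (1,3)
    t=2.6917 [x] (0,3) — stop
  → r_3 = 2.6917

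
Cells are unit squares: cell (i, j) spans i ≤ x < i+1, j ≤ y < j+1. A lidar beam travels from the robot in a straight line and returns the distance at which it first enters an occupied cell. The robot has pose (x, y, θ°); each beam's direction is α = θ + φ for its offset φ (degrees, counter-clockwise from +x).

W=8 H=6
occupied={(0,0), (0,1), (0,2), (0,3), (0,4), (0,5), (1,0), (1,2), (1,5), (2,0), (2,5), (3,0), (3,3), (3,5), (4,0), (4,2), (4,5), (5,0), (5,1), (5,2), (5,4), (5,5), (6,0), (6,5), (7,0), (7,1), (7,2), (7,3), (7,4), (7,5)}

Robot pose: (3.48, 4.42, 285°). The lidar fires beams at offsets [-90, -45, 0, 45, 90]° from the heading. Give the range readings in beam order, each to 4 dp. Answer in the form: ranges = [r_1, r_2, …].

beam 1: φ=-90°, α=195°
  dir = (cos 195°, sin 195°) = (-0.9659, -0.2588); from cell (3,4)
  next x-line at t=0.4969, next y-line at t=1.6228; Δt_x=1.0353, Δt_y=3.8637
    x: enter (2,4) at t=0.4969
    x: enter (1,4) at t=1.5322
    y: enter (1,3) at t=1.6228
    x: enter (0,3) at t=2.5675 ← occupied
  → r_1 = 2.5675
beam 2: φ=-45°, α=240°
  dir = (cos 240°, sin 240°) = (-0.5000, -0.8660); from cell (3,4)
  next x-line at t=0.9600, next y-line at t=0.4850; Δt_x=2.0000, Δt_y=1.1547
    y: enter (3,3) at t=0.4850 ← occupied
  → r_2 = 0.4850
beam 3: φ=0°, α=285°
  dir = (cos 285°, sin 285°) = (0.2588, -0.9659); from cell (3,4)
  next x-line at t=2.0091, next y-line at t=0.4348; Δt_x=3.8637, Δt_y=1.0353
    y: enter (3,3) at t=0.4348 ← occupied
  → r_3 = 0.4348
beam 4: φ=45°, α=330°
  dir = (cos 330°, sin 330°) = (0.8660, -0.5000); from cell (3,4)
  next x-line at t=0.6004, next y-line at t=0.8400; Δt_x=1.1547, Δt_y=2.0000
    x: enter (4,4) at t=0.6004
    y: enter (4,3) at t=0.8400
    x: enter (5,3) at t=1.7551
    y: enter (5,2) at t=2.8400 ← occupied
  → r_4 = 2.8400
beam 5: φ=90°, α=15°
  dir = (cos 15°, sin 15°) = (0.9659, 0.2588); from cell (3,4)
  next x-line at t=0.5383, next y-line at t=2.2409; Δt_x=1.0353, Δt_y=3.8637
    x: enter (4,4) at t=0.5383
    x: enter (5,4) at t=1.5736 ← occupied
  → r_5 = 1.5736

ranges = [2.5675, 0.4850, 0.4348, 2.8400, 1.5736]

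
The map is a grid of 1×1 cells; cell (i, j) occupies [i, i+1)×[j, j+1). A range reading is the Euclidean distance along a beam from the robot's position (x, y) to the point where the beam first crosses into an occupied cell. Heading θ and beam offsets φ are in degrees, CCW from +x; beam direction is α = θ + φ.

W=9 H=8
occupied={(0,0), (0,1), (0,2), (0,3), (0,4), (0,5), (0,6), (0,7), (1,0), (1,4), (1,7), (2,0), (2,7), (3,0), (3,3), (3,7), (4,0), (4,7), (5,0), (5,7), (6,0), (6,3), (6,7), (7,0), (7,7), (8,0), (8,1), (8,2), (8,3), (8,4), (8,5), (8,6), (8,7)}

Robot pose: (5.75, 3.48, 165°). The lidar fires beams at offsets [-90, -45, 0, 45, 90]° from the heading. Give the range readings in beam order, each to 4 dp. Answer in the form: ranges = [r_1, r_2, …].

ranges = [3.6442, 4.0645, 1.8117, 4.9600, 2.5675]

beam 1: φ=-90°, α=75°
  d=(0.2588,0.9659)  start (5,3)  tX=0.9659 tY=0.5383  stride 1/|dx|=3.8637 1/|dy|=1.0353
    cross y-line → (5,4), t=0.5383
    cross x-line → (6,4), t=0.9659
    cross y-line → (6,5), t=1.5736
    cross y-line → (6,6), t=2.6089
    cross y-line → (6,7), t=3.6442 (wall)
  → r_1 = 3.6442
beam 2: φ=-45°, α=120°
  d=(-0.5000,0.8660)  start (5,3)  tX=1.5000 tY=0.6004  stride 1/|dx|=2.0000 1/|dy|=1.1547
    cross y-line → (5,4), t=0.6004
    cross x-line → (4,4), t=1.5000
    cross y-line → (4,5), t=1.7551
    cross y-line → (4,6), t=2.9098
    cross x-line → (3,6), t=3.5000
    cross y-line → (3,7), t=4.0645 (wall)
  → r_2 = 4.0645
beam 3: φ=0°, α=165°
  d=(-0.9659,0.2588)  start (5,3)  tX=0.7765 tY=2.0091  stride 1/|dx|=1.0353 1/|dy|=3.8637
    cross x-line → (4,3), t=0.7765
    cross x-line → (3,3), t=1.8117 (wall)
  → r_3 = 1.8117
beam 4: φ=45°, α=210°
  d=(-0.8660,-0.5000)  start (5,3)  tX=0.8660 tY=0.9600  stride 1/|dx|=1.1547 1/|dy|=2.0000
    cross x-line → (4,3), t=0.8660
    cross y-line → (4,2), t=0.9600
    cross x-line → (3,2), t=2.0207
    cross y-line → (3,1), t=2.9600
    cross x-line → (2,1), t=3.1754
    cross x-line → (1,1), t=4.3301
    cross y-line → (1,0), t=4.9600 (wall)
  → r_4 = 4.9600
beam 5: φ=90°, α=255°
  d=(-0.2588,-0.9659)  start (5,3)  tX=2.8978 tY=0.4969  stride 1/|dx|=3.8637 1/|dy|=1.0353
    cross y-line → (5,2), t=0.4969
    cross y-line → (5,1), t=1.5322
    cross y-line → (5,0), t=2.5675 (wall)
  → r_5 = 2.5675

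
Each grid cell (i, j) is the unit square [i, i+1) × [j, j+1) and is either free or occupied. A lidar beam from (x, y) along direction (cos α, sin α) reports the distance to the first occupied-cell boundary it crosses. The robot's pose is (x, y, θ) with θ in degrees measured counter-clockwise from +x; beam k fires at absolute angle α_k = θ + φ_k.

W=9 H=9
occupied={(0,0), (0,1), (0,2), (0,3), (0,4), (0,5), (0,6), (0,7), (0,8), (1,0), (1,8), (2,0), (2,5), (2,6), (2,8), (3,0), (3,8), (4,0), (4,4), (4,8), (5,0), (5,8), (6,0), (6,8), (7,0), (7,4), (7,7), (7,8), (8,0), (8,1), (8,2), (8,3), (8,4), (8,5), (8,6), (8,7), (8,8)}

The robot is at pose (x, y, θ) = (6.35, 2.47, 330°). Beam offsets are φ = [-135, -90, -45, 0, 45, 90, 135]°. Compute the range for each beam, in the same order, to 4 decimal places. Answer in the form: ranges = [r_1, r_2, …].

ranges = [5.5387, 1.6974, 1.5219, 1.9053, 1.7082, 1.7667, 5.7251]

beam 1: φ=-135°, α=195°
  dir = (cos 195°, sin 195°) = (-0.9659, -0.2588); from cell (6,2)
  next x-line at t=0.3623, next y-line at t=1.8159; Δt_x=1.0353, Δt_y=3.8637
    x: enter (5,2) at t=0.3623
    x: enter (4,2) at t=1.3976
    y: enter (4,1) at t=1.8159
    x: enter (3,1) at t=2.4329
    x: enter (2,1) at t=3.4682
    x: enter (1,1) at t=4.5035
    x: enter (0,1) at t=5.5387 ← occupied
  → r_1 = 5.5387
beam 2: φ=-90°, α=240°
  dir = (cos 240°, sin 240°) = (-0.5000, -0.8660); from cell (6,2)
  next x-line at t=0.7000, next y-line at t=0.5427; Δt_x=2.0000, Δt_y=1.1547
    y: enter (6,1) at t=0.5427
    x: enter (5,1) at t=0.7000
    y: enter (5,0) at t=1.6974 ← occupied
  → r_2 = 1.6974
beam 3: φ=-45°, α=285°
  dir = (cos 285°, sin 285°) = (0.2588, -0.9659); from cell (6,2)
  next x-line at t=2.5114, next y-line at t=0.4866; Δt_x=3.8637, Δt_y=1.0353
    y: enter (6,1) at t=0.4866
    y: enter (6,0) at t=1.5219 ← occupied
  → r_3 = 1.5219
beam 4: φ=0°, α=330°
  dir = (cos 330°, sin 330°) = (0.8660, -0.5000); from cell (6,2)
  next x-line at t=0.7506, next y-line at t=0.9400; Δt_x=1.1547, Δt_y=2.0000
    x: enter (7,2) at t=0.7506
    y: enter (7,1) at t=0.9400
    x: enter (8,1) at t=1.9053 ← occupied
  → r_4 = 1.9053
beam 5: φ=45°, α=15°
  dir = (cos 15°, sin 15°) = (0.9659, 0.2588); from cell (6,2)
  next x-line at t=0.6729, next y-line at t=2.0478; Δt_x=1.0353, Δt_y=3.8637
    x: enter (7,2) at t=0.6729
    x: enter (8,2) at t=1.7082 ← occupied
  → r_5 = 1.7082
beam 6: φ=90°, α=60°
  dir = (cos 60°, sin 60°) = (0.5000, 0.8660); from cell (6,2)
  next x-line at t=1.3000, next y-line at t=0.6120; Δt_x=2.0000, Δt_y=1.1547
    y: enter (6,3) at t=0.6120
    x: enter (7,3) at t=1.3000
    y: enter (7,4) at t=1.7667 ← occupied
  → r_6 = 1.7667
beam 7: φ=135°, α=105°
  dir = (cos 105°, sin 105°) = (-0.2588, 0.9659); from cell (6,2)
  next x-line at t=1.3523, next y-line at t=0.5487; Δt_x=3.8637, Δt_y=1.0353
    y: enter (6,3) at t=0.5487
    x: enter (5,3) at t=1.3523
    y: enter (5,4) at t=1.5840
    y: enter (5,5) at t=2.6192
    y: enter (5,6) at t=3.6545
    y: enter (5,7) at t=4.6898
    x: enter (4,7) at t=5.2160
    y: enter (4,8) at t=5.7251 ← occupied
  → r_7 = 5.7251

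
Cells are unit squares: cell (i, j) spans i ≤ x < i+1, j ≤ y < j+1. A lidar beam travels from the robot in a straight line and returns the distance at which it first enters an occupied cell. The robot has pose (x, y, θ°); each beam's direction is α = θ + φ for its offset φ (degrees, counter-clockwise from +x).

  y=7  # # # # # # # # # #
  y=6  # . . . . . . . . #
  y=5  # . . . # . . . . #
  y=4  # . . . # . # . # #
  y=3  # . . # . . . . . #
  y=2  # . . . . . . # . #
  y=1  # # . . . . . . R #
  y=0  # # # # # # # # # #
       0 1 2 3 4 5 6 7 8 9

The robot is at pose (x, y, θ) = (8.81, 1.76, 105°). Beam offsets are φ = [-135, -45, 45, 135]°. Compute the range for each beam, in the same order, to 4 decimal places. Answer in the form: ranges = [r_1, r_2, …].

ranges = [0.2194, 0.3800, 0.9353, 0.8776]

beam 1: φ=-135°, α=330°
  d=(0.8660,-0.5000)  start (8,1)  tX=0.2194 tY=1.5200  stride 1/|dx|=1.1547 1/|dy|=2.0000
    cross x-line → (9,1), t=0.2194 (wall)
  → r_1 = 0.2194
beam 2: φ=-45°, α=60°
  d=(0.5000,0.8660)  start (8,1)  tX=0.3800 tY=0.2771  stride 1/|dx|=2.0000 1/|dy|=1.1547
    cross y-line → (8,2), t=0.2771
    cross x-line → (9,2), t=0.3800 (wall)
  → r_2 = 0.3800
beam 3: φ=45°, α=150°
  d=(-0.8660,0.5000)  start (8,1)  tX=0.9353 tY=0.4800  stride 1/|dx|=1.1547 1/|dy|=2.0000
    cross y-line → (8,2), t=0.4800
    cross x-line → (7,2), t=0.9353 (wall)
  → r_3 = 0.9353
beam 4: φ=135°, α=240°
  d=(-0.5000,-0.8660)  start (8,1)  tX=1.6200 tY=0.8776  stride 1/|dx|=2.0000 1/|dy|=1.1547
    cross y-line → (8,0), t=0.8776 (wall)
  → r_4 = 0.8776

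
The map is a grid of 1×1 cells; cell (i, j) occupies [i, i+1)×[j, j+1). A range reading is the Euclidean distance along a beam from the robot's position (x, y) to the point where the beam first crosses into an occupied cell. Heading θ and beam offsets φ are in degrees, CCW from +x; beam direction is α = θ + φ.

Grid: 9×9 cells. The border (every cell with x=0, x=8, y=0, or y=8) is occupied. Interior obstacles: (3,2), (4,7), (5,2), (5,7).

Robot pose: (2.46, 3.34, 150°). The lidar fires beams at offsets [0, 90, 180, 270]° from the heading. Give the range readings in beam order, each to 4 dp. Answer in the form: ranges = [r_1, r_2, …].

ranges = [1.6859, 2.7020, 0.6800, 4.2262]

beam 1: φ=0°, α=150°
  dir = (cos 150°, sin 150°) = (-0.8660, 0.5000); from cell (2,3)
  next x-line at t=0.5312, next y-line at t=1.3200; Δt_x=1.1547, Δt_y=2.0000
    x: enter (1,3) at t=0.5312
    y: enter (1,4) at t=1.3200
    x: enter (0,4) at t=1.6859 ← occupied
  → r_1 = 1.6859
beam 2: φ=90°, α=240°
  dir = (cos 240°, sin 240°) = (-0.5000, -0.8660); from cell (2,3)
  next x-line at t=0.9200, next y-line at t=0.3926; Δt_x=2.0000, Δt_y=1.1547
    y: enter (2,2) at t=0.3926
    x: enter (1,2) at t=0.9200
    y: enter (1,1) at t=1.5473
    y: enter (1,0) at t=2.7020 ← occupied
  → r_2 = 2.7020
beam 3: φ=180°, α=330°
  dir = (cos 330°, sin 330°) = (0.8660, -0.5000); from cell (2,3)
  next x-line at t=0.6235, next y-line at t=0.6800; Δt_x=1.1547, Δt_y=2.0000
    x: enter (3,3) at t=0.6235
    y: enter (3,2) at t=0.6800 ← occupied
  → r_3 = 0.6800
beam 4: φ=270°, α=60°
  dir = (cos 60°, sin 60°) = (0.5000, 0.8660); from cell (2,3)
  next x-line at t=1.0800, next y-line at t=0.7621; Δt_x=2.0000, Δt_y=1.1547
    y: enter (2,4) at t=0.7621
    x: enter (3,4) at t=1.0800
    y: enter (3,5) at t=1.9168
    y: enter (3,6) at t=3.0715
    x: enter (4,6) at t=3.0800
    y: enter (4,7) at t=4.2262 ← occupied
  → r_4 = 4.2262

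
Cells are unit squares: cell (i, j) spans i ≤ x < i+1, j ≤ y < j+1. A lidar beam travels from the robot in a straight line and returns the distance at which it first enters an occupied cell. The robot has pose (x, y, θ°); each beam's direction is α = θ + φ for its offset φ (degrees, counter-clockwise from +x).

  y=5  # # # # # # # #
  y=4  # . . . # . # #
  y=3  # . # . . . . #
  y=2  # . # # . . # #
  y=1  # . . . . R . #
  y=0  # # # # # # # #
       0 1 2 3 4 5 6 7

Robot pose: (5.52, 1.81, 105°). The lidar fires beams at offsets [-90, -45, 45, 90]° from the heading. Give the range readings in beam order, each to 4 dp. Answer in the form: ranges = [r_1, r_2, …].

ranges = [0.7341, 0.9600, 1.7551, 3.1296]

beam 1: φ=-90°, α=15°
  dir = (cos 15°, sin 15°) = (0.9659, 0.2588); from cell (5,1)
  next x-line at t=0.4969, next y-line at t=0.7341; Δt_x=1.0353, Δt_y=3.8637
    x: enter (6,1) at t=0.4969
    y: enter (6,2) at t=0.7341 ← occupied
  → r_1 = 0.7341
beam 2: φ=-45°, α=60°
  dir = (cos 60°, sin 60°) = (0.5000, 0.8660); from cell (5,1)
  next x-line at t=0.9600, next y-line at t=0.2194; Δt_x=2.0000, Δt_y=1.1547
    y: enter (5,2) at t=0.2194
    x: enter (6,2) at t=0.9600 ← occupied
  → r_2 = 0.9600
beam 3: φ=45°, α=150°
  dir = (cos 150°, sin 150°) = (-0.8660, 0.5000); from cell (5,1)
  next x-line at t=0.6004, next y-line at t=0.3800; Δt_x=1.1547, Δt_y=2.0000
    y: enter (5,2) at t=0.3800
    x: enter (4,2) at t=0.6004
    x: enter (3,2) at t=1.7551 ← occupied
  → r_3 = 1.7551
beam 4: φ=90°, α=195°
  dir = (cos 195°, sin 195°) = (-0.9659, -0.2588); from cell (5,1)
  next x-line at t=0.5383, next y-line at t=3.1296; Δt_x=1.0353, Δt_y=3.8637
    x: enter (4,1) at t=0.5383
    x: enter (3,1) at t=1.5736
    x: enter (2,1) at t=2.6089
    y: enter (2,0) at t=3.1296 ← occupied
  → r_4 = 3.1296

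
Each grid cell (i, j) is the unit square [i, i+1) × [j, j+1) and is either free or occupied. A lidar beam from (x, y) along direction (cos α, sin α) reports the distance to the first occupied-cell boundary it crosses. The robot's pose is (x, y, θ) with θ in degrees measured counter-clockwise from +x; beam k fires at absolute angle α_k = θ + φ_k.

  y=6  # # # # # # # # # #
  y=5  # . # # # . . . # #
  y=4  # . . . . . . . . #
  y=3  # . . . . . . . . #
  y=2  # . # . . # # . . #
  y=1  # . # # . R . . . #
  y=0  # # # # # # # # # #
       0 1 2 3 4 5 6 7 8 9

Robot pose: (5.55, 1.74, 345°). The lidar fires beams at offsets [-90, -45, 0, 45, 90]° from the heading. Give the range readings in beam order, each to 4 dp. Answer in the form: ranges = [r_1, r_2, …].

ranges = [0.7661, 0.8545, 2.8591, 0.5200, 0.2692]

beam 1: φ=-90°, α=255°
  dir = (cos 255°, sin 255°) = (-0.2588, -0.9659); from cell (5,1)
  next x-line at t=2.1250, next y-line at t=0.7661; Δt_x=3.8637, Δt_y=1.0353
    y: enter (5,0) at t=0.7661 ← occupied
  → r_1 = 0.7661
beam 2: φ=-45°, α=300°
  dir = (cos 300°, sin 300°) = (0.5000, -0.8660); from cell (5,1)
  next x-line at t=0.9000, next y-line at t=0.8545; Δt_x=2.0000, Δt_y=1.1547
    y: enter (5,0) at t=0.8545 ← occupied
  → r_2 = 0.8545
beam 3: φ=0°, α=345°
  dir = (cos 345°, sin 345°) = (0.9659, -0.2588); from cell (5,1)
  next x-line at t=0.4659, next y-line at t=2.8591; Δt_x=1.0353, Δt_y=3.8637
    x: enter (6,1) at t=0.4659
    x: enter (7,1) at t=1.5012
    x: enter (8,1) at t=2.5364
    y: enter (8,0) at t=2.8591 ← occupied
  → r_3 = 2.8591
beam 4: φ=45°, α=30°
  dir = (cos 30°, sin 30°) = (0.8660, 0.5000); from cell (5,1)
  next x-line at t=0.5196, next y-line at t=0.5200; Δt_x=1.1547, Δt_y=2.0000
    x: enter (6,1) at t=0.5196
    y: enter (6,2) at t=0.5200 ← occupied
  → r_4 = 0.5200
beam 5: φ=90°, α=75°
  dir = (cos 75°, sin 75°) = (0.2588, 0.9659); from cell (5,1)
  next x-line at t=1.7387, next y-line at t=0.2692; Δt_x=3.8637, Δt_y=1.0353
    y: enter (5,2) at t=0.2692 ← occupied
  → r_5 = 0.2692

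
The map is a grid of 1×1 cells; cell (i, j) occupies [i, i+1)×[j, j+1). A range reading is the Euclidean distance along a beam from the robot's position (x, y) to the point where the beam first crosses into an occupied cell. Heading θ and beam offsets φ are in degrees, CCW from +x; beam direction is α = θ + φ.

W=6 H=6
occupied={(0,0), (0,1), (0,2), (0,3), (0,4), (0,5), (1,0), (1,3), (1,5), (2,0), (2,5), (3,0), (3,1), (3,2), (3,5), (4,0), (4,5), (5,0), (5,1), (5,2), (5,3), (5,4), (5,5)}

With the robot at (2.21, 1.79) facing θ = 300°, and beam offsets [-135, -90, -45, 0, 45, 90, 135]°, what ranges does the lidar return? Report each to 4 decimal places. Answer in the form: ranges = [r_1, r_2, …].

ranges = [1.2527, 1.3972, 0.8179, 0.9122, 0.8179, 0.9122, 3.3232]

beam 1: φ=-135°, α=165°
  d=(-0.9659,0.2588)  start (2,1)  tX=0.2174 tY=0.8114  stride 1/|dx|=1.0353 1/|dy|=3.8637
    cross x-line → (1,1), t=0.2174
    cross y-line → (1,2), t=0.8114
    cross x-line → (0,2), t=1.2527 (wall)
  → r_1 = 1.2527
beam 2: φ=-90°, α=210°
  d=(-0.8660,-0.5000)  start (2,1)  tX=0.2425 tY=1.5800  stride 1/|dx|=1.1547 1/|dy|=2.0000
    cross x-line → (1,1), t=0.2425
    cross x-line → (0,1), t=1.3972 (wall)
  → r_2 = 1.3972
beam 3: φ=-45°, α=255°
  d=(-0.2588,-0.9659)  start (2,1)  tX=0.8114 tY=0.8179  stride 1/|dx|=3.8637 1/|dy|=1.0353
    cross x-line → (1,1), t=0.8114
    cross y-line → (1,0), t=0.8179 (wall)
  → r_3 = 0.8179
beam 4: φ=0°, α=300°
  d=(0.5000,-0.8660)  start (2,1)  tX=1.5800 tY=0.9122  stride 1/|dx|=2.0000 1/|dy|=1.1547
    cross y-line → (2,0), t=0.9122 (wall)
  → r_4 = 0.9122
beam 5: φ=45°, α=345°
  d=(0.9659,-0.2588)  start (2,1)  tX=0.8179 tY=3.0523  stride 1/|dx|=1.0353 1/|dy|=3.8637
    cross x-line → (3,1), t=0.8179 (wall)
  → r_5 = 0.8179
beam 6: φ=90°, α=30°
  d=(0.8660,0.5000)  start (2,1)  tX=0.9122 tY=0.4200  stride 1/|dx|=1.1547 1/|dy|=2.0000
    cross y-line → (2,2), t=0.4200
    cross x-line → (3,2), t=0.9122 (wall)
  → r_6 = 0.9122
beam 7: φ=135°, α=75°
  d=(0.2588,0.9659)  start (2,1)  tX=3.0523 tY=0.2174  stride 1/|dx|=3.8637 1/|dy|=1.0353
    cross y-line → (2,2), t=0.2174
    cross y-line → (2,3), t=1.2527
    cross y-line → (2,4), t=2.2880
    cross x-line → (3,4), t=3.0523
    cross y-line → (3,5), t=3.3232 (wall)
  → r_7 = 3.3232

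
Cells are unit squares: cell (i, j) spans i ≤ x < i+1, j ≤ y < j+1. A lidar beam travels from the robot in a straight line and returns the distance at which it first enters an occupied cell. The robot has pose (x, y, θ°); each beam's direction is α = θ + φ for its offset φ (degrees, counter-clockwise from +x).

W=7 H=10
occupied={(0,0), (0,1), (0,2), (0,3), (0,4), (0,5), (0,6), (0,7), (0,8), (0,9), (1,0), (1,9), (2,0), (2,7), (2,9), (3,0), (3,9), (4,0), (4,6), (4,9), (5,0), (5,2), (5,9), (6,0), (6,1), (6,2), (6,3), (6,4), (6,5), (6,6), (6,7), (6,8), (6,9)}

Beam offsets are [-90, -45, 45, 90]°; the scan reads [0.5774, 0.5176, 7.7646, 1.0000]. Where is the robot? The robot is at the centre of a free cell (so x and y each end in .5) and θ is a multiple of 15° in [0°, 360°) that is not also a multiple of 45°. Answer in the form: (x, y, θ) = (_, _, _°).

(x, y, θ) = (1.5, 8.5, 240°)

The pose lattice has 37·16 = 592 candidates. Test each by forward raycasting.
  (4.5, 7.5, 255°): beam 1 = 1.5529 ≠ 0.5774 ✗
  (1.5, 2.5, 300°): beam 2 = 1.5529 ≠ 0.5176 ✗
  (4.5, 3.5, 345°): beam 1 = 2.5882 ≠ 0.5774 ✗
  (4.5, 7.5, 300°): beam 1 = 4.0415 ≠ 0.5774 ✗
  …
  (1.5, 8.5, 240°): r_1=0.5774, r_2=0.5176, r_3=7.7646, r_4=1.0000 — all match ✓
Only this pose fits every beam.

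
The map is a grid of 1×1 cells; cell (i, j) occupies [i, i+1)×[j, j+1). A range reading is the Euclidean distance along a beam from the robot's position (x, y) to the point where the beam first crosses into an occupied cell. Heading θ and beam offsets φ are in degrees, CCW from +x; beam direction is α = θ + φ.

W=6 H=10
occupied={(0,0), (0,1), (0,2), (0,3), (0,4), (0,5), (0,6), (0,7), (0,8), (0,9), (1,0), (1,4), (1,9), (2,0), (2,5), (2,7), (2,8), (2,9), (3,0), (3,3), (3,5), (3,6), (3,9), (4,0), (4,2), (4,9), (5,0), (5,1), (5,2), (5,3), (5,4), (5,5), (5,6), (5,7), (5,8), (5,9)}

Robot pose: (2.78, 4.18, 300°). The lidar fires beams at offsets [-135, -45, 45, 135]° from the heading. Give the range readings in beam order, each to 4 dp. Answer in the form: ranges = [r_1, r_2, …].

beam 1: φ=-135°, α=165°
  d=(-0.9659,0.2588)  start (2,4)  tX=0.8075 tY=3.1682  stride 1/|dx|=1.0353 1/|dy|=3.8637
    cross x-line → (1,4), t=0.8075 (wall)
  → r_1 = 0.8075
beam 2: φ=-45°, α=255°
  d=(-0.2588,-0.9659)  start (2,4)  tX=3.0137 tY=0.1863  stride 1/|dx|=3.8637 1/|dy|=1.0353
    cross y-line → (2,3), t=0.1863
    cross y-line → (2,2), t=1.2216
    cross y-line → (2,1), t=2.2569
    cross x-line → (1,1), t=3.0137
    cross y-line → (1,0), t=3.2922 (wall)
  → r_2 = 3.2922
beam 3: φ=45°, α=345°
  d=(0.9659,-0.2588)  start (2,4)  tX=0.2278 tY=0.6955  stride 1/|dx|=1.0353 1/|dy|=3.8637
    cross x-line → (3,4), t=0.2278
    cross y-line → (3,3), t=0.6955 (wall)
  → r_3 = 0.6955
beam 4: φ=135°, α=75°
  d=(0.2588,0.9659)  start (2,4)  tX=0.8500 tY=0.8489  stride 1/|dx|=3.8637 1/|dy|=1.0353
    cross y-line → (2,5), t=0.8489 (wall)
  → r_4 = 0.8489

ranges = [0.8075, 3.2922, 0.6955, 0.8489]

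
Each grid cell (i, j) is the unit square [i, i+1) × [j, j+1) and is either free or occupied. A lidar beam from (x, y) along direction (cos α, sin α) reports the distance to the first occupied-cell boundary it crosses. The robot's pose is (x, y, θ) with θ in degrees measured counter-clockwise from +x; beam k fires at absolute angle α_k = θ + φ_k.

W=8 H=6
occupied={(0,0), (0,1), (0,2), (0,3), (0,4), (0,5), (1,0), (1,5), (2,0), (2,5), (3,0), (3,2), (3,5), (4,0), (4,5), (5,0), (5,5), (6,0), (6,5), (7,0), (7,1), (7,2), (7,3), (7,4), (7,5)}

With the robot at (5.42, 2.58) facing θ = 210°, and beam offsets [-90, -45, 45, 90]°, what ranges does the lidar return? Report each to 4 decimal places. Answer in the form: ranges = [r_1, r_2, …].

beam 1: φ=-90°, α=120°
  direction (-0.5000, 0.8660); cell (5,2); t to first gridline: x 0.8400, y 0.4850 (then +2.0000 / +1.1547)
    (5,3) via y @ 0.4850
    (4,3) via x @ 0.8400
    (4,4) via y @ 1.6397
    (4,5) via y @ 2.7944  # hit
  → r_1 = 2.7944
beam 2: φ=-45°, α=165°
  direction (-0.9659, 0.2588); cell (5,2); t to first gridline: x 0.4348, y 1.6228 (then +1.0353 / +3.8637)
    (4,2) via x @ 0.4348
    (3,2) via x @ 1.4701  # hit
  → r_2 = 1.4701
beam 3: φ=45°, α=255°
  direction (-0.2588, -0.9659); cell (5,2); t to first gridline: x 1.6228, y 0.6005 (then +3.8637 / +1.0353)
    (5,1) via y @ 0.6005
    (4,1) via x @ 1.6228
    (4,0) via y @ 1.6357  # hit
  → r_3 = 1.6357
beam 4: φ=90°, α=300°
  direction (0.5000, -0.8660); cell (5,2); t to first gridline: x 1.1600, y 0.6697 (then +2.0000 / +1.1547)
    (5,1) via y @ 0.6697
    (6,1) via x @ 1.1600
    (6,0) via y @ 1.8244  # hit
  → r_4 = 1.8244

ranges = [2.7944, 1.4701, 1.6357, 1.8244]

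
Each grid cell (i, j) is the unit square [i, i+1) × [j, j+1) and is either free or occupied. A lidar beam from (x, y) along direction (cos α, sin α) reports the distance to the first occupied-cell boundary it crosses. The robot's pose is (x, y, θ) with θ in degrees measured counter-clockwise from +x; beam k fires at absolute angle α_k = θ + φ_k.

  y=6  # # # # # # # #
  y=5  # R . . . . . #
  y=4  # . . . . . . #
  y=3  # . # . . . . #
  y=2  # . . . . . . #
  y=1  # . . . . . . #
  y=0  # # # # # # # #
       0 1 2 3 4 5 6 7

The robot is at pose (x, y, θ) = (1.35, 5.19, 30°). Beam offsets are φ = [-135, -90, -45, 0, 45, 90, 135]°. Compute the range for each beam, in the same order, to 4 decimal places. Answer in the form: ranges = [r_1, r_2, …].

beam 1: φ=-135°, α=255°
  dir = (cos 255°, sin 255°) = (-0.2588, -0.9659); from cell (1,5)
  next x-line at t=1.3523, next y-line at t=0.1967; Δt_x=3.8637, Δt_y=1.0353
    y: enter (1,4) at t=0.1967
    y: enter (1,3) at t=1.2320
    x: enter (0,3) at t=1.3523 ← occupied
  → r_1 = 1.3523
beam 2: φ=-90°, α=300°
  dir = (cos 300°, sin 300°) = (0.5000, -0.8660); from cell (1,5)
  next x-line at t=1.3000, next y-line at t=0.2194; Δt_x=2.0000, Δt_y=1.1547
    y: enter (1,4) at t=0.2194
    x: enter (2,4) at t=1.3000
    y: enter (2,3) at t=1.3741 ← occupied
  → r_2 = 1.3741
beam 3: φ=-45°, α=345°
  dir = (cos 345°, sin 345°) = (0.9659, -0.2588); from cell (1,5)
  next x-line at t=0.6729, next y-line at t=0.7341; Δt_x=1.0353, Δt_y=3.8637
    x: enter (2,5) at t=0.6729
    y: enter (2,4) at t=0.7341
    x: enter (3,4) at t=1.7082
    x: enter (4,4) at t=2.7435
    x: enter (5,4) at t=3.7788
    y: enter (5,3) at t=4.5978
    x: enter (6,3) at t=4.8140
    x: enter (7,3) at t=5.8493 ← occupied
  → r_3 = 5.8493
beam 4: φ=0°, α=30°
  dir = (cos 30°, sin 30°) = (0.8660, 0.5000); from cell (1,5)
  next x-line at t=0.7506, next y-line at t=1.6200; Δt_x=1.1547, Δt_y=2.0000
    x: enter (2,5) at t=0.7506
    y: enter (2,6) at t=1.6200 ← occupied
  → r_4 = 1.6200
beam 5: φ=45°, α=75°
  dir = (cos 75°, sin 75°) = (0.2588, 0.9659); from cell (1,5)
  next x-line at t=2.5114, next y-line at t=0.8386; Δt_x=3.8637, Δt_y=1.0353
    y: enter (1,6) at t=0.8386 ← occupied
  → r_5 = 0.8386
beam 6: φ=90°, α=120°
  dir = (cos 120°, sin 120°) = (-0.5000, 0.8660); from cell (1,5)
  next x-line at t=0.7000, next y-line at t=0.9353; Δt_x=2.0000, Δt_y=1.1547
    x: enter (0,5) at t=0.7000 ← occupied
  → r_6 = 0.7000
beam 7: φ=135°, α=165°
  dir = (cos 165°, sin 165°) = (-0.9659, 0.2588); from cell (1,5)
  next x-line at t=0.3623, next y-line at t=3.1296; Δt_x=1.0353, Δt_y=3.8637
    x: enter (0,5) at t=0.3623 ← occupied
  → r_7 = 0.3623

ranges = [1.3523, 1.3741, 5.8493, 1.6200, 0.8386, 0.7000, 0.3623]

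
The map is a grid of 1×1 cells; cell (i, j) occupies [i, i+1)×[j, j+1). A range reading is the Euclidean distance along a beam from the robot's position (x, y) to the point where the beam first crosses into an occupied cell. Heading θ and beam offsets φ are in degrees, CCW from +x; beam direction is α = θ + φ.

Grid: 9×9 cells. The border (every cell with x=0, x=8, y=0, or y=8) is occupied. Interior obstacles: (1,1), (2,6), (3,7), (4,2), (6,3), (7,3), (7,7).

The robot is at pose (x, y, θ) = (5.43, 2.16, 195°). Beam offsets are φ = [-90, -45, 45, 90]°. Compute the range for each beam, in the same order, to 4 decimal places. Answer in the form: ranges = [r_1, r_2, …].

ranges = [5.5251, 0.4965, 1.3395, 1.2009]

beam 1: φ=-90°, α=105°
  direction (-0.2588, 0.9659); cell (5,2); t to first gridline: x 1.6614, y 0.8696 (then +3.8637 / +1.0353)
    (5,3) via y @ 0.8696
    (4,3) via x @ 1.6614
    (4,4) via y @ 1.9049
    (4,5) via y @ 2.9402
    (4,6) via y @ 3.9755
    (4,7) via y @ 5.0107
    (3,7) via x @ 5.5251  # hit
  → r_1 = 5.5251
beam 2: φ=-45°, α=150°
  direction (-0.8660, 0.5000); cell (5,2); t to first gridline: x 0.4965, y 1.6800 (then +1.1547 / +2.0000)
    (4,2) via x @ 0.4965  # hit
  → r_2 = 0.4965
beam 3: φ=45°, α=240°
  direction (-0.5000, -0.8660); cell (5,2); t to first gridline: x 0.8600, y 0.1848 (then +2.0000 / +1.1547)
    (5,1) via y @ 0.1848
    (4,1) via x @ 0.8600
    (4,0) via y @ 1.3395  # hit
  → r_3 = 1.3395
beam 4: φ=90°, α=285°
  direction (0.2588, -0.9659); cell (5,2); t to first gridline: x 2.2023, y 0.1656 (then +3.8637 / +1.0353)
    (5,1) via y @ 0.1656
    (5,0) via y @ 1.2009  # hit
  → r_4 = 1.2009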